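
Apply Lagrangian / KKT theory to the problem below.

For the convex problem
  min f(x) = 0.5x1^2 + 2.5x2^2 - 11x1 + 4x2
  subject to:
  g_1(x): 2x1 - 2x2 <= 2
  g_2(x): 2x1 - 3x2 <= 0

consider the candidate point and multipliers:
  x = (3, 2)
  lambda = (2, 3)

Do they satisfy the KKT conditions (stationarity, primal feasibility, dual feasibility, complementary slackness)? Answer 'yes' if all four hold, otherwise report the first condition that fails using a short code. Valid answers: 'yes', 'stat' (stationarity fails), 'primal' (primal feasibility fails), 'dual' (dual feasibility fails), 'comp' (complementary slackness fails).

Gradient of f: grad f(x) = Q x + c = (-8, 14)
Constraint values g_i(x) = a_i^T x - b_i:
  g_1((3, 2)) = 0
  g_2((3, 2)) = 0
Stationarity residual: grad f(x) + sum_i lambda_i a_i = (2, 1)
  -> stationarity FAILS
Primal feasibility (all g_i <= 0): OK
Dual feasibility (all lambda_i >= 0): OK
Complementary slackness (lambda_i * g_i(x) = 0 for all i): OK

Verdict: the first failing condition is stationarity -> stat.

stat


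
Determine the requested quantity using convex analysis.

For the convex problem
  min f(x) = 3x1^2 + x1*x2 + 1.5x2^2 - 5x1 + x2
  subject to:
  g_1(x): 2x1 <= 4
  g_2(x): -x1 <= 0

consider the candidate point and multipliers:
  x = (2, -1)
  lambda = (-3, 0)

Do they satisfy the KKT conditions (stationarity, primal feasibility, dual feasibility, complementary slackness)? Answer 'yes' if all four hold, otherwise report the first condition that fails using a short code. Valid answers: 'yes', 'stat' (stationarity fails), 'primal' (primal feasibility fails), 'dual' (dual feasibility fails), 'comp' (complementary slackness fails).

Gradient of f: grad f(x) = Q x + c = (6, 0)
Constraint values g_i(x) = a_i^T x - b_i:
  g_1((2, -1)) = 0
  g_2((2, -1)) = -2
Stationarity residual: grad f(x) + sum_i lambda_i a_i = (0, 0)
  -> stationarity OK
Primal feasibility (all g_i <= 0): OK
Dual feasibility (all lambda_i >= 0): FAILS
Complementary slackness (lambda_i * g_i(x) = 0 for all i): OK

Verdict: the first failing condition is dual_feasibility -> dual.

dual


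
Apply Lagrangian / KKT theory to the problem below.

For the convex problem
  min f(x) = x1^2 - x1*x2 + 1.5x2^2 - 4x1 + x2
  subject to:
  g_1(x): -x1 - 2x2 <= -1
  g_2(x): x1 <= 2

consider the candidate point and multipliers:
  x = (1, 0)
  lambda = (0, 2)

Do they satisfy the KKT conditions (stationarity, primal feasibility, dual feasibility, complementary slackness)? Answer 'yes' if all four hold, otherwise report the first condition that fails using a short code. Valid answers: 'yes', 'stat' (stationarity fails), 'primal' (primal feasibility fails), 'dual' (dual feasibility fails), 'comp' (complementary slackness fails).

Gradient of f: grad f(x) = Q x + c = (-2, 0)
Constraint values g_i(x) = a_i^T x - b_i:
  g_1((1, 0)) = 0
  g_2((1, 0)) = -1
Stationarity residual: grad f(x) + sum_i lambda_i a_i = (0, 0)
  -> stationarity OK
Primal feasibility (all g_i <= 0): OK
Dual feasibility (all lambda_i >= 0): OK
Complementary slackness (lambda_i * g_i(x) = 0 for all i): FAILS

Verdict: the first failing condition is complementary_slackness -> comp.

comp


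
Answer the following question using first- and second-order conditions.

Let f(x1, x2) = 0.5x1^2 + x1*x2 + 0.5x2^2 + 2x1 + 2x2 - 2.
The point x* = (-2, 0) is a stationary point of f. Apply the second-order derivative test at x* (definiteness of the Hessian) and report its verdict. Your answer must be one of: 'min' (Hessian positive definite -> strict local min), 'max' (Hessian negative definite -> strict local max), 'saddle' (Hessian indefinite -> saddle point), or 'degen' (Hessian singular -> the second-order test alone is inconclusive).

Compute the Hessian H = grad^2 f:
  H = [[1, 1], [1, 1]]
Verify stationarity: grad f(x*) = H x* + g = (0, 0).
Eigenvalues of H: 0, 2.
H has a zero eigenvalue (singular; positive semidefinite but not definite), so H is neither positive definite, negative definite, nor indefinite. The second-order test alone is inconclusive -> degen.
(Indeed, f is constant along the null direction of H through x*, so x* is not a strict local extremum.)

degen


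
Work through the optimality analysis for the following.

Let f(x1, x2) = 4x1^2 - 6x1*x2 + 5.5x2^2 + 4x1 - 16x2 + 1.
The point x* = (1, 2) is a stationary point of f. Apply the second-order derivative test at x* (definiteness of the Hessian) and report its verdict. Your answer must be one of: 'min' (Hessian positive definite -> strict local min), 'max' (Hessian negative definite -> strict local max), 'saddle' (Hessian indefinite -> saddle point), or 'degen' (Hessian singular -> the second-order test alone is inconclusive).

Compute the Hessian H = grad^2 f:
  H = [[8, -6], [-6, 11]]
Verify stationarity: grad f(x*) = H x* + g = (0, 0).
Eigenvalues of H: 3.3153, 15.6847.
Both eigenvalues > 0, so H is positive definite -> x* is a strict local min.

min


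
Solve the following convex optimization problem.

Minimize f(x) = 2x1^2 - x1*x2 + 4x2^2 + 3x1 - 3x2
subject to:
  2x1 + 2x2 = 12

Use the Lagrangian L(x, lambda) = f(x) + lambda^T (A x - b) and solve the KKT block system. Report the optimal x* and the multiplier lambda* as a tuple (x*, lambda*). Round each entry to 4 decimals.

Form the Lagrangian:
  L(x, lambda) = (1/2) x^T Q x + c^T x + lambda^T (A x - b)
Stationarity (grad_x L = 0): Q x + c + A^T lambda = 0.
Primal feasibility: A x = b.

This gives the KKT block system:
  [ Q   A^T ] [ x     ]   [-c ]
  [ A    0  ] [ lambda ] = [ b ]

Solving the linear system:
  x*      = (3.4286, 2.5714)
  lambda* = (-7.0714)
  f(x*)   = 43.7143

x* = (3.4286, 2.5714), lambda* = (-7.0714)


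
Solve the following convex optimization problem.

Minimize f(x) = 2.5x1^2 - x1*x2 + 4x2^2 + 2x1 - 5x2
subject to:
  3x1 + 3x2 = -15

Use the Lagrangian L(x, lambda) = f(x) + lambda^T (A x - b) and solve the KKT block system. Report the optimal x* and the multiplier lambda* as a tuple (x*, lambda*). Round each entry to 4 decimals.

Form the Lagrangian:
  L(x, lambda) = (1/2) x^T Q x + c^T x + lambda^T (A x - b)
Stationarity (grad_x L = 0): Q x + c + A^T lambda = 0.
Primal feasibility: A x = b.

This gives the KKT block system:
  [ Q   A^T ] [ x     ]   [-c ]
  [ A    0  ] [ lambda ] = [ b ]

Solving the linear system:
  x*      = (-3.4667, -1.5333)
  lambda* = (4.6)
  f(x*)   = 34.8667

x* = (-3.4667, -1.5333), lambda* = (4.6)


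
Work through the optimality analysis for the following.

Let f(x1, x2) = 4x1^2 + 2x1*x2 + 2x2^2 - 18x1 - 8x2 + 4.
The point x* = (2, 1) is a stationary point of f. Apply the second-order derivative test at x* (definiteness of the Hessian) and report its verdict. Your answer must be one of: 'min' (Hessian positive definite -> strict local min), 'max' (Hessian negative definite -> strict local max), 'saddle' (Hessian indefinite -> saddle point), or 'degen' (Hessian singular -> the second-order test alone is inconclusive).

Compute the Hessian H = grad^2 f:
  H = [[8, 2], [2, 4]]
Verify stationarity: grad f(x*) = H x* + g = (0, 0).
Eigenvalues of H: 3.1716, 8.8284.
Both eigenvalues > 0, so H is positive definite -> x* is a strict local min.

min


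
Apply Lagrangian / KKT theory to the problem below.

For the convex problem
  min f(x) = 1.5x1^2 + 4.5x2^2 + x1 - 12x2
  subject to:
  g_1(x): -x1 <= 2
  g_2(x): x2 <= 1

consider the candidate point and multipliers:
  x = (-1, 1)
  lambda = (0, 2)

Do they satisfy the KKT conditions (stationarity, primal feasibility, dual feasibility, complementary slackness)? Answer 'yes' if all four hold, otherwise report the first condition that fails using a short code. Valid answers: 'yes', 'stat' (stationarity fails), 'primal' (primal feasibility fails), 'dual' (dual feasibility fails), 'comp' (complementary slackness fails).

Gradient of f: grad f(x) = Q x + c = (-2, -3)
Constraint values g_i(x) = a_i^T x - b_i:
  g_1((-1, 1)) = -1
  g_2((-1, 1)) = 0
Stationarity residual: grad f(x) + sum_i lambda_i a_i = (-2, -1)
  -> stationarity FAILS
Primal feasibility (all g_i <= 0): OK
Dual feasibility (all lambda_i >= 0): OK
Complementary slackness (lambda_i * g_i(x) = 0 for all i): OK

Verdict: the first failing condition is stationarity -> stat.

stat


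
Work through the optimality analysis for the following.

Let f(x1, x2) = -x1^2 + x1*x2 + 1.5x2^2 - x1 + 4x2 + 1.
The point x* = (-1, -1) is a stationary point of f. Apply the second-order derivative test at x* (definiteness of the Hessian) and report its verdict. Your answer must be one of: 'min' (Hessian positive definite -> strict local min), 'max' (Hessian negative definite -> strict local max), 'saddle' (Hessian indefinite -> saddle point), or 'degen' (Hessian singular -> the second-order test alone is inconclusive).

Compute the Hessian H = grad^2 f:
  H = [[-2, 1], [1, 3]]
Verify stationarity: grad f(x*) = H x* + g = (0, 0).
Eigenvalues of H: -2.1926, 3.1926.
Eigenvalues have mixed signs, so H is indefinite -> x* is a saddle point.

saddle


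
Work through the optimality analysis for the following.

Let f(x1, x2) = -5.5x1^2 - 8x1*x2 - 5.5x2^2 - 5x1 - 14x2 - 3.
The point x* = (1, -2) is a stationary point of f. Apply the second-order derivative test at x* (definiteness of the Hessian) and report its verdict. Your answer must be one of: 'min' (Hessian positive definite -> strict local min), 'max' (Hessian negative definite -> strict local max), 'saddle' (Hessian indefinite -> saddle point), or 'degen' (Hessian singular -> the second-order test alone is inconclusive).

Compute the Hessian H = grad^2 f:
  H = [[-11, -8], [-8, -11]]
Verify stationarity: grad f(x*) = H x* + g = (0, 0).
Eigenvalues of H: -19, -3.
Both eigenvalues < 0, so H is negative definite -> x* is a strict local max.

max


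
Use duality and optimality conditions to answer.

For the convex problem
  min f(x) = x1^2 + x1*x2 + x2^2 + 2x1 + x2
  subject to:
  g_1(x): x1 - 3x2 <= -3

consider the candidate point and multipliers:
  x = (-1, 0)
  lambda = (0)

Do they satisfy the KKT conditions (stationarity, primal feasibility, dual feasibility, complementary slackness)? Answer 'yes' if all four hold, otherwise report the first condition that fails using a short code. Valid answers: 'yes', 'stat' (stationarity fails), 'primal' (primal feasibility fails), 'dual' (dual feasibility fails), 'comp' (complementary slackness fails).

Gradient of f: grad f(x) = Q x + c = (0, 0)
Constraint values g_i(x) = a_i^T x - b_i:
  g_1((-1, 0)) = 2
Stationarity residual: grad f(x) + sum_i lambda_i a_i = (0, 0)
  -> stationarity OK
Primal feasibility (all g_i <= 0): FAILS
Dual feasibility (all lambda_i >= 0): OK
Complementary slackness (lambda_i * g_i(x) = 0 for all i): OK

Verdict: the first failing condition is primal_feasibility -> primal.

primal


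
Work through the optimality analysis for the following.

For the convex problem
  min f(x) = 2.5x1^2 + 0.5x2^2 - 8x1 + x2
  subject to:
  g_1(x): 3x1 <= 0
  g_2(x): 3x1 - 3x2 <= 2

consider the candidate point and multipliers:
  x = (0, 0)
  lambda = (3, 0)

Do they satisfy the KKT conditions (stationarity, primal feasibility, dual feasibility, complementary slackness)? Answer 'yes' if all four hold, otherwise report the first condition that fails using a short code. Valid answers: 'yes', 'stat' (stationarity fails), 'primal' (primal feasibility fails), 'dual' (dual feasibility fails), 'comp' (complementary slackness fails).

Gradient of f: grad f(x) = Q x + c = (-8, 1)
Constraint values g_i(x) = a_i^T x - b_i:
  g_1((0, 0)) = 0
  g_2((0, 0)) = -2
Stationarity residual: grad f(x) + sum_i lambda_i a_i = (1, 1)
  -> stationarity FAILS
Primal feasibility (all g_i <= 0): OK
Dual feasibility (all lambda_i >= 0): OK
Complementary slackness (lambda_i * g_i(x) = 0 for all i): OK

Verdict: the first failing condition is stationarity -> stat.

stat


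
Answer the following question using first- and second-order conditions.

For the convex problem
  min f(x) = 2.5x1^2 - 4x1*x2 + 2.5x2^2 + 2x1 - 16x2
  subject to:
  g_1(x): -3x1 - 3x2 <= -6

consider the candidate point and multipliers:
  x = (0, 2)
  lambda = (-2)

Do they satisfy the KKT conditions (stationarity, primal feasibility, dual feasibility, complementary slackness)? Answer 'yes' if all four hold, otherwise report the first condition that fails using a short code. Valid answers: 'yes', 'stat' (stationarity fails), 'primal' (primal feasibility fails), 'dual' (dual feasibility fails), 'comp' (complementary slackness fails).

Gradient of f: grad f(x) = Q x + c = (-6, -6)
Constraint values g_i(x) = a_i^T x - b_i:
  g_1((0, 2)) = 0
Stationarity residual: grad f(x) + sum_i lambda_i a_i = (0, 0)
  -> stationarity OK
Primal feasibility (all g_i <= 0): OK
Dual feasibility (all lambda_i >= 0): FAILS
Complementary slackness (lambda_i * g_i(x) = 0 for all i): OK

Verdict: the first failing condition is dual_feasibility -> dual.

dual


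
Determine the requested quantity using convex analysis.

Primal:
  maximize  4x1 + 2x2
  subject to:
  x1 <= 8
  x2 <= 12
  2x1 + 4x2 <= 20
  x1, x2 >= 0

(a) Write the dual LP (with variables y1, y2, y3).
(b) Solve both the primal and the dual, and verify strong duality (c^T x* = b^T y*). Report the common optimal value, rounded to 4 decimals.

The standard primal-dual pair for 'max c^T x s.t. A x <= b, x >= 0' is:
  Dual:  min b^T y  s.t.  A^T y >= c,  y >= 0.

So the dual LP is:
  minimize  8y1 + 12y2 + 20y3
  subject to:
    y1 + 2y3 >= 4
    y2 + 4y3 >= 2
    y1, y2, y3 >= 0

Solving the primal: x* = (8, 1).
  primal value c^T x* = 34.
Solving the dual: y* = (3, 0, 0.5).
  dual value b^T y* = 34.
Strong duality: c^T x* = b^T y*. Confirmed.

34


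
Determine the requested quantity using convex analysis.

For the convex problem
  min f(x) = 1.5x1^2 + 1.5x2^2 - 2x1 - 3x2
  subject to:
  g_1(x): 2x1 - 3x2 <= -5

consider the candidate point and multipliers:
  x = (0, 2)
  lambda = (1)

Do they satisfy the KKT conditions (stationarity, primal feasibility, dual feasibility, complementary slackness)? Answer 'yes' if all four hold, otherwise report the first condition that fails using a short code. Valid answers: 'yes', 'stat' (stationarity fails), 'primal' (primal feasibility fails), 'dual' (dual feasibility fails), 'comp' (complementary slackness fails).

Gradient of f: grad f(x) = Q x + c = (-2, 3)
Constraint values g_i(x) = a_i^T x - b_i:
  g_1((0, 2)) = -1
Stationarity residual: grad f(x) + sum_i lambda_i a_i = (0, 0)
  -> stationarity OK
Primal feasibility (all g_i <= 0): OK
Dual feasibility (all lambda_i >= 0): OK
Complementary slackness (lambda_i * g_i(x) = 0 for all i): FAILS

Verdict: the first failing condition is complementary_slackness -> comp.

comp


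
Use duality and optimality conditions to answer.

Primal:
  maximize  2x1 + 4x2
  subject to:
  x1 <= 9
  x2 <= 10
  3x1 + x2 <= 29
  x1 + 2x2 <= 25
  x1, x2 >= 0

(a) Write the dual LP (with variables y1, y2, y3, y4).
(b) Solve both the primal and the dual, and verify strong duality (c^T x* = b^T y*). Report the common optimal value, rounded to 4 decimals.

The standard primal-dual pair for 'max c^T x s.t. A x <= b, x >= 0' is:
  Dual:  min b^T y  s.t.  A^T y >= c,  y >= 0.

So the dual LP is:
  minimize  9y1 + 10y2 + 29y3 + 25y4
  subject to:
    y1 + 3y3 + y4 >= 2
    y2 + y3 + 2y4 >= 4
    y1, y2, y3, y4 >= 0

Solving the primal: x* = (6.6, 9.2).
  primal value c^T x* = 50.
Solving the dual: y* = (0, 0, 0, 2).
  dual value b^T y* = 50.
Strong duality: c^T x* = b^T y*. Confirmed.

50


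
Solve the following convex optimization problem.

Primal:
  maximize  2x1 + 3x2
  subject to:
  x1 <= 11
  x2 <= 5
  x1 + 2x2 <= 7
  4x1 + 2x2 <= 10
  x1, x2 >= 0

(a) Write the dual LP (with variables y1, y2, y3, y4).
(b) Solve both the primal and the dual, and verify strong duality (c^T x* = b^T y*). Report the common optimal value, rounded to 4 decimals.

The standard primal-dual pair for 'max c^T x s.t. A x <= b, x >= 0' is:
  Dual:  min b^T y  s.t.  A^T y >= c,  y >= 0.

So the dual LP is:
  minimize  11y1 + 5y2 + 7y3 + 10y4
  subject to:
    y1 + y3 + 4y4 >= 2
    y2 + 2y3 + 2y4 >= 3
    y1, y2, y3, y4 >= 0

Solving the primal: x* = (1, 3).
  primal value c^T x* = 11.
Solving the dual: y* = (0, 0, 1.3333, 0.1667).
  dual value b^T y* = 11.
Strong duality: c^T x* = b^T y*. Confirmed.

11


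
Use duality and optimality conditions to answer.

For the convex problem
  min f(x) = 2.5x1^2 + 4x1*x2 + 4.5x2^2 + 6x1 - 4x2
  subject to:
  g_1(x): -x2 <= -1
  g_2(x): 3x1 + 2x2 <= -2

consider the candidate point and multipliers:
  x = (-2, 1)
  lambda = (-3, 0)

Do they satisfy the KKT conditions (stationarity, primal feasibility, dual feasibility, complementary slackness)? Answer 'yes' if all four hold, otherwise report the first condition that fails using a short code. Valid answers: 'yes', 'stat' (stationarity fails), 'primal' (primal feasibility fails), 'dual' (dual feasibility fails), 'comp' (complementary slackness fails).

Gradient of f: grad f(x) = Q x + c = (0, -3)
Constraint values g_i(x) = a_i^T x - b_i:
  g_1((-2, 1)) = 0
  g_2((-2, 1)) = -2
Stationarity residual: grad f(x) + sum_i lambda_i a_i = (0, 0)
  -> stationarity OK
Primal feasibility (all g_i <= 0): OK
Dual feasibility (all lambda_i >= 0): FAILS
Complementary slackness (lambda_i * g_i(x) = 0 for all i): OK

Verdict: the first failing condition is dual_feasibility -> dual.

dual


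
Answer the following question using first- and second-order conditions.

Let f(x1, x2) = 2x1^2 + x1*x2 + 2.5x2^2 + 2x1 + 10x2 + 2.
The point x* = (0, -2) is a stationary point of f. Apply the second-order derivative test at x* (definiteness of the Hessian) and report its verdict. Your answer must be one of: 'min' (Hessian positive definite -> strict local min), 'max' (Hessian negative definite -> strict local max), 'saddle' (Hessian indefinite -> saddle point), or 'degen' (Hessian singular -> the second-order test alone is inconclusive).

Compute the Hessian H = grad^2 f:
  H = [[4, 1], [1, 5]]
Verify stationarity: grad f(x*) = H x* + g = (0, 0).
Eigenvalues of H: 3.382, 5.618.
Both eigenvalues > 0, so H is positive definite -> x* is a strict local min.

min


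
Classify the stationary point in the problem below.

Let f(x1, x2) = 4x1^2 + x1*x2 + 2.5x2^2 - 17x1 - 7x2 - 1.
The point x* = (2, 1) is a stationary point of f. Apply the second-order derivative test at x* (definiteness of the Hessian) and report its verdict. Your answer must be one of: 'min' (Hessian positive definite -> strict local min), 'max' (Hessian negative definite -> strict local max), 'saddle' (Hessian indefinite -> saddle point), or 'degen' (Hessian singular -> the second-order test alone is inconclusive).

Compute the Hessian H = grad^2 f:
  H = [[8, 1], [1, 5]]
Verify stationarity: grad f(x*) = H x* + g = (0, 0).
Eigenvalues of H: 4.6972, 8.3028.
Both eigenvalues > 0, so H is positive definite -> x* is a strict local min.

min


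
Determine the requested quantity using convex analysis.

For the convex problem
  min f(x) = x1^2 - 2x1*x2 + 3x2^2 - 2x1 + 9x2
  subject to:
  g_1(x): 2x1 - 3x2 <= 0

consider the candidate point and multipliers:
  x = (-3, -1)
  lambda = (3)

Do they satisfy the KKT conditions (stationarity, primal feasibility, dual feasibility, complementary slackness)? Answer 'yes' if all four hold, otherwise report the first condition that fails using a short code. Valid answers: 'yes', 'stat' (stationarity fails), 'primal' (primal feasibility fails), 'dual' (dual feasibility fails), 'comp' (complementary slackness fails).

Gradient of f: grad f(x) = Q x + c = (-6, 9)
Constraint values g_i(x) = a_i^T x - b_i:
  g_1((-3, -1)) = -3
Stationarity residual: grad f(x) + sum_i lambda_i a_i = (0, 0)
  -> stationarity OK
Primal feasibility (all g_i <= 0): OK
Dual feasibility (all lambda_i >= 0): OK
Complementary slackness (lambda_i * g_i(x) = 0 for all i): FAILS

Verdict: the first failing condition is complementary_slackness -> comp.

comp


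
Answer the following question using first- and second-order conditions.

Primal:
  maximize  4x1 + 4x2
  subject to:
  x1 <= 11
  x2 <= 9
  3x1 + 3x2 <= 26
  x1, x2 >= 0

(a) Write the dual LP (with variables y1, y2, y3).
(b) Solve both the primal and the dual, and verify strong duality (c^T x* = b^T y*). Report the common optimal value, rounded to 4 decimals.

The standard primal-dual pair for 'max c^T x s.t. A x <= b, x >= 0' is:
  Dual:  min b^T y  s.t.  A^T y >= c,  y >= 0.

So the dual LP is:
  minimize  11y1 + 9y2 + 26y3
  subject to:
    y1 + 3y3 >= 4
    y2 + 3y3 >= 4
    y1, y2, y3 >= 0

Solving the primal: x* = (8.6667, 0).
  primal value c^T x* = 34.6667.
Solving the dual: y* = (0, 0, 1.3333).
  dual value b^T y* = 34.6667.
Strong duality: c^T x* = b^T y*. Confirmed.

34.6667


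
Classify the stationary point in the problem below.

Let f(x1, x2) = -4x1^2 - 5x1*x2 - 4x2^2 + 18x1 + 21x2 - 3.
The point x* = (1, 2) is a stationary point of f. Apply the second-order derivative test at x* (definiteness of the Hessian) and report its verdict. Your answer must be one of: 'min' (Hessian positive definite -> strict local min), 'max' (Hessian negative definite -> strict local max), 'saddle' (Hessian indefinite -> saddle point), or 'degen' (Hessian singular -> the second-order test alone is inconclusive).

Compute the Hessian H = grad^2 f:
  H = [[-8, -5], [-5, -8]]
Verify stationarity: grad f(x*) = H x* + g = (0, 0).
Eigenvalues of H: -13, -3.
Both eigenvalues < 0, so H is negative definite -> x* is a strict local max.

max


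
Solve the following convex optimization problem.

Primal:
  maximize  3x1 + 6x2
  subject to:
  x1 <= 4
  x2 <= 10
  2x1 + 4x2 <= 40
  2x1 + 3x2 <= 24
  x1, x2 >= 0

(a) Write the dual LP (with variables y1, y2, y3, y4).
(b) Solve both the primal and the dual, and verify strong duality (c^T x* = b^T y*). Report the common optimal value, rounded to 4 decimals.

The standard primal-dual pair for 'max c^T x s.t. A x <= b, x >= 0' is:
  Dual:  min b^T y  s.t.  A^T y >= c,  y >= 0.

So the dual LP is:
  minimize  4y1 + 10y2 + 40y3 + 24y4
  subject to:
    y1 + 2y3 + 2y4 >= 3
    y2 + 4y3 + 3y4 >= 6
    y1, y2, y3, y4 >= 0

Solving the primal: x* = (0, 8).
  primal value c^T x* = 48.
Solving the dual: y* = (0, 0, 0, 2).
  dual value b^T y* = 48.
Strong duality: c^T x* = b^T y*. Confirmed.

48


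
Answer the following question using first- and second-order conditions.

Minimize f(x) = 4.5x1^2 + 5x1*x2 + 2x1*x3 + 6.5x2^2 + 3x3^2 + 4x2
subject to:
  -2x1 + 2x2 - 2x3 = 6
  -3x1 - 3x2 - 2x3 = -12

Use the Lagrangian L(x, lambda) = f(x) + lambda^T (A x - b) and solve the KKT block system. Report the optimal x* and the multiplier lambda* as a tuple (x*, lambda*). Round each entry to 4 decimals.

Form the Lagrangian:
  L(x, lambda) = (1/2) x^T Q x + c^T x + lambda^T (A x - b)
Stationarity (grad_x L = 0): Q x + c + A^T lambda = 0.
Primal feasibility: A x = b.

This gives the KKT block system:
  [ Q   A^T ] [ x     ]   [-c ]
  [ A    0  ] [ lambda ] = [ b ]

Solving the linear system:
  x*      = (-0.4155, 3.6831, 1.0986)
  lambda* = (-8.2324, 11.1127)
  f(x*)   = 98.7394

x* = (-0.4155, 3.6831, 1.0986), lambda* = (-8.2324, 11.1127)


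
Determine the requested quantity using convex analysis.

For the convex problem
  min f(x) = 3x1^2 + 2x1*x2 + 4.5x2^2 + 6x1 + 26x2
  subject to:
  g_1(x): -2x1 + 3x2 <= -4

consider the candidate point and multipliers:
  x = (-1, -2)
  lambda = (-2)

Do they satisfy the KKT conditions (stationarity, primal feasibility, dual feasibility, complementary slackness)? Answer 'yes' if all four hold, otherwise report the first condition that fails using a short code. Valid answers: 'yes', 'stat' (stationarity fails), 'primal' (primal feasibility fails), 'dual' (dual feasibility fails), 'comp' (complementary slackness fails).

Gradient of f: grad f(x) = Q x + c = (-4, 6)
Constraint values g_i(x) = a_i^T x - b_i:
  g_1((-1, -2)) = 0
Stationarity residual: grad f(x) + sum_i lambda_i a_i = (0, 0)
  -> stationarity OK
Primal feasibility (all g_i <= 0): OK
Dual feasibility (all lambda_i >= 0): FAILS
Complementary slackness (lambda_i * g_i(x) = 0 for all i): OK

Verdict: the first failing condition is dual_feasibility -> dual.

dual


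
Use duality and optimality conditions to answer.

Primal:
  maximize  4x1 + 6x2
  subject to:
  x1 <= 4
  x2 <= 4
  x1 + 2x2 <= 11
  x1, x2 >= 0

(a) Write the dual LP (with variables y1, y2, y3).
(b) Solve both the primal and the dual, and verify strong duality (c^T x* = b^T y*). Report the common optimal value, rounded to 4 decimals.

The standard primal-dual pair for 'max c^T x s.t. A x <= b, x >= 0' is:
  Dual:  min b^T y  s.t.  A^T y >= c,  y >= 0.

So the dual LP is:
  minimize  4y1 + 4y2 + 11y3
  subject to:
    y1 + y3 >= 4
    y2 + 2y3 >= 6
    y1, y2, y3 >= 0

Solving the primal: x* = (4, 3.5).
  primal value c^T x* = 37.
Solving the dual: y* = (1, 0, 3).
  dual value b^T y* = 37.
Strong duality: c^T x* = b^T y*. Confirmed.

37


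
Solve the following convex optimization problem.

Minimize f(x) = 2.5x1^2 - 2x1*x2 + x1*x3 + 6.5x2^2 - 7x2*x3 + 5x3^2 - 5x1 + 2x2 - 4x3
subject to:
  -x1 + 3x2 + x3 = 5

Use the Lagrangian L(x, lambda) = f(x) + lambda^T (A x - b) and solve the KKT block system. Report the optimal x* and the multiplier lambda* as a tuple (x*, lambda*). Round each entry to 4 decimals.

Form the Lagrangian:
  L(x, lambda) = (1/2) x^T Q x + c^T x + lambda^T (A x - b)
Stationarity (grad_x L = 0): Q x + c + A^T lambda = 0.
Primal feasibility: A x = b.

This gives the KKT block system:
  [ Q   A^T ] [ x     ]   [-c ]
  [ A    0  ] [ lambda ] = [ b ]

Solving the linear system:
  x*      = (0.7304, 1.3909, 1.5578)
  lambda* = (-2.572)
  f(x*)   = 2.8795

x* = (0.7304, 1.3909, 1.5578), lambda* = (-2.572)


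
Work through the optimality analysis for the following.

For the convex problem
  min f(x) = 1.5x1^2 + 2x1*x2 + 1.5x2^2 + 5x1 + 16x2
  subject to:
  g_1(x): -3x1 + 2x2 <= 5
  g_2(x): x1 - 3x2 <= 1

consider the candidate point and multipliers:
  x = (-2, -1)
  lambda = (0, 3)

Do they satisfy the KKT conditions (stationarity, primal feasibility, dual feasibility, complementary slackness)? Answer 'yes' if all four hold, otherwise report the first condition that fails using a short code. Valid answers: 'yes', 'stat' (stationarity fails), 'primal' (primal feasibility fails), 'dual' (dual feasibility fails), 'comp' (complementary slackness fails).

Gradient of f: grad f(x) = Q x + c = (-3, 9)
Constraint values g_i(x) = a_i^T x - b_i:
  g_1((-2, -1)) = -1
  g_2((-2, -1)) = 0
Stationarity residual: grad f(x) + sum_i lambda_i a_i = (0, 0)
  -> stationarity OK
Primal feasibility (all g_i <= 0): OK
Dual feasibility (all lambda_i >= 0): OK
Complementary slackness (lambda_i * g_i(x) = 0 for all i): OK

Verdict: yes, KKT holds.

yes


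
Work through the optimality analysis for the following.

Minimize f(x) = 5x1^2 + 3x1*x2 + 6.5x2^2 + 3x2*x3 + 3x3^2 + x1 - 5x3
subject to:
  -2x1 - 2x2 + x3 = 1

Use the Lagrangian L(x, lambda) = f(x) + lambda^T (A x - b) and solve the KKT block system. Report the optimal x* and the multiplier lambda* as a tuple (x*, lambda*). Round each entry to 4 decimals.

Form the Lagrangian:
  L(x, lambda) = (1/2) x^T Q x + c^T x + lambda^T (A x - b)
Stationarity (grad_x L = 0): Q x + c + A^T lambda = 0.
Primal feasibility: A x = b.

This gives the KKT block system:
  [ Q   A^T ] [ x     ]   [-c ]
  [ A    0  ] [ lambda ] = [ b ]

Solving the linear system:
  x*      = (0.0312, -0.1231, 0.8163)
  lambda* = (0.4714)
  f(x*)   = -2.2608

x* = (0.0312, -0.1231, 0.8163), lambda* = (0.4714)


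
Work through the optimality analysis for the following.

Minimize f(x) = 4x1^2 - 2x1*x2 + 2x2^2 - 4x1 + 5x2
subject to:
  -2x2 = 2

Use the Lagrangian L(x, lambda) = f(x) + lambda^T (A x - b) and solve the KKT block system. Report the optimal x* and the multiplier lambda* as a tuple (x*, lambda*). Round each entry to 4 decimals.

Form the Lagrangian:
  L(x, lambda) = (1/2) x^T Q x + c^T x + lambda^T (A x - b)
Stationarity (grad_x L = 0): Q x + c + A^T lambda = 0.
Primal feasibility: A x = b.

This gives the KKT block system:
  [ Q   A^T ] [ x     ]   [-c ]
  [ A    0  ] [ lambda ] = [ b ]

Solving the linear system:
  x*      = (0.25, -1)
  lambda* = (0.25)
  f(x*)   = -3.25

x* = (0.25, -1), lambda* = (0.25)


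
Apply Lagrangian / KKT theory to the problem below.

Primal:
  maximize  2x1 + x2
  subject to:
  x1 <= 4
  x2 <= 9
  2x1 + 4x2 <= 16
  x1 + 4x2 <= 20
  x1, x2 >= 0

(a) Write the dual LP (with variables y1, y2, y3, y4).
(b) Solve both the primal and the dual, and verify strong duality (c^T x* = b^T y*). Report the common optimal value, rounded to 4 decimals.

The standard primal-dual pair for 'max c^T x s.t. A x <= b, x >= 0' is:
  Dual:  min b^T y  s.t.  A^T y >= c,  y >= 0.

So the dual LP is:
  minimize  4y1 + 9y2 + 16y3 + 20y4
  subject to:
    y1 + 2y3 + y4 >= 2
    y2 + 4y3 + 4y4 >= 1
    y1, y2, y3, y4 >= 0

Solving the primal: x* = (4, 2).
  primal value c^T x* = 10.
Solving the dual: y* = (1.5, 0, 0.25, 0).
  dual value b^T y* = 10.
Strong duality: c^T x* = b^T y*. Confirmed.

10


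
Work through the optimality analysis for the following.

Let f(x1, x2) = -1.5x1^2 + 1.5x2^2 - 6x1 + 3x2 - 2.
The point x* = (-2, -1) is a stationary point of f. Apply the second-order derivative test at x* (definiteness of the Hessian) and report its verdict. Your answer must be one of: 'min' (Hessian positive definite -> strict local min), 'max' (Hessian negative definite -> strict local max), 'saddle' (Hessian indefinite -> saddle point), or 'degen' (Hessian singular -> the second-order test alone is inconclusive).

Compute the Hessian H = grad^2 f:
  H = [[-3, 0], [0, 3]]
Verify stationarity: grad f(x*) = H x* + g = (0, 0).
Eigenvalues of H: -3, 3.
Eigenvalues have mixed signs, so H is indefinite -> x* is a saddle point.

saddle


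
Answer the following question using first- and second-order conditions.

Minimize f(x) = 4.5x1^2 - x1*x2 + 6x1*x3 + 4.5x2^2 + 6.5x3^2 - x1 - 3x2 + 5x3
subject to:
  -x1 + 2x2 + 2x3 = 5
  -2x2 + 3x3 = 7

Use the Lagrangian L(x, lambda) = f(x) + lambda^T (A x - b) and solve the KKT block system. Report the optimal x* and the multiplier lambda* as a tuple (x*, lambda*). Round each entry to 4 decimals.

Form the Lagrangian:
  L(x, lambda) = (1/2) x^T Q x + c^T x + lambda^T (A x - b)
Stationarity (grad_x L = 0): Q x + c + A^T lambda = 0.
Primal feasibility: A x = b.

This gives the KKT block system:
  [ Q   A^T ] [ x     ]   [-c ]
  [ A    0  ] [ lambda ] = [ b ]

Solving the linear system:
  x*      = (-1.6414, -0.3924, 2.0717)
  lambda* = (-2.9497, -5.3949)
  f(x*)   = 32.845

x* = (-1.6414, -0.3924, 2.0717), lambda* = (-2.9497, -5.3949)


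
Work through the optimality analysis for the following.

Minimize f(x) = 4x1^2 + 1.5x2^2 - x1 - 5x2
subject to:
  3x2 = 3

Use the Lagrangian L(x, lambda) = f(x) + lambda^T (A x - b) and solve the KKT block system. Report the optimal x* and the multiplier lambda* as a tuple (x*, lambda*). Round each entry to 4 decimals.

Form the Lagrangian:
  L(x, lambda) = (1/2) x^T Q x + c^T x + lambda^T (A x - b)
Stationarity (grad_x L = 0): Q x + c + A^T lambda = 0.
Primal feasibility: A x = b.

This gives the KKT block system:
  [ Q   A^T ] [ x     ]   [-c ]
  [ A    0  ] [ lambda ] = [ b ]

Solving the linear system:
  x*      = (0.125, 1)
  lambda* = (0.6667)
  f(x*)   = -3.5625

x* = (0.125, 1), lambda* = (0.6667)


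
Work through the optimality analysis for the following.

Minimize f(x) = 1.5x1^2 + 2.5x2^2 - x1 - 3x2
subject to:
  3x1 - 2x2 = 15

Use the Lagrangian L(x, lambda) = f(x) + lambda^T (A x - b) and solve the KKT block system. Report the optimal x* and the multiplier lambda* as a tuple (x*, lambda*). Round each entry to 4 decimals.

Form the Lagrangian:
  L(x, lambda) = (1/2) x^T Q x + c^T x + lambda^T (A x - b)
Stationarity (grad_x L = 0): Q x + c + A^T lambda = 0.
Primal feasibility: A x = b.

This gives the KKT block system:
  [ Q   A^T ] [ x     ]   [-c ]
  [ A    0  ] [ lambda ] = [ b ]

Solving the linear system:
  x*      = (4.3333, -1)
  lambda* = (-4)
  f(x*)   = 29.3333

x* = (4.3333, -1), lambda* = (-4)


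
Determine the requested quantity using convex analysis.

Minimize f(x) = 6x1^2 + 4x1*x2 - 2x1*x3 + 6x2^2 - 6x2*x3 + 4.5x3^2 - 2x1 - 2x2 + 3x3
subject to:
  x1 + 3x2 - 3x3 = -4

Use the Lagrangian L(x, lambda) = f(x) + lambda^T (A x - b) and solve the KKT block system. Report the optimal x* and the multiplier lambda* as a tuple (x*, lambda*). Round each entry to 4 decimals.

Form the Lagrangian:
  L(x, lambda) = (1/2) x^T Q x + c^T x + lambda^T (A x - b)
Stationarity (grad_x L = 0): Q x + c + A^T lambda = 0.
Primal feasibility: A x = b.

This gives the KKT block system:
  [ Q   A^T ] [ x     ]   [-c ]
  [ A    0  ] [ lambda ] = [ b ]

Solving the linear system:
  x*      = (0.125, -0.5972, 0.7778)
  lambda* = (4.4444)
  f(x*)   = 10.5278

x* = (0.125, -0.5972, 0.7778), lambda* = (4.4444)


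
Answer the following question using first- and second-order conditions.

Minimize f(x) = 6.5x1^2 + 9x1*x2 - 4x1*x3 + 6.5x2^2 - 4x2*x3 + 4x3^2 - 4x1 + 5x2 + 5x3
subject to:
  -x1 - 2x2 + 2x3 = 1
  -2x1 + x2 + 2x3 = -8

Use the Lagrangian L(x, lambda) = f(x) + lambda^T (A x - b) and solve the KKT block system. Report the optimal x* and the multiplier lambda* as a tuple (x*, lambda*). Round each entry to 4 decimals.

Form the Lagrangian:
  L(x, lambda) = (1/2) x^T Q x + c^T x + lambda^T (A x - b)
Stationarity (grad_x L = 0): Q x + c + A^T lambda = 0.
Primal feasibility: A x = b.

This gives the KKT block system:
  [ Q   A^T ] [ x     ]   [-c ]
  [ A    0  ] [ lambda ] = [ b ]

Solving the linear system:
  x*      = (1.8409, -2.3864, -0.9659)
  lambda* = (-1.7727, 2.0455)
  f(x*)   = -2.9943

x* = (1.8409, -2.3864, -0.9659), lambda* = (-1.7727, 2.0455)


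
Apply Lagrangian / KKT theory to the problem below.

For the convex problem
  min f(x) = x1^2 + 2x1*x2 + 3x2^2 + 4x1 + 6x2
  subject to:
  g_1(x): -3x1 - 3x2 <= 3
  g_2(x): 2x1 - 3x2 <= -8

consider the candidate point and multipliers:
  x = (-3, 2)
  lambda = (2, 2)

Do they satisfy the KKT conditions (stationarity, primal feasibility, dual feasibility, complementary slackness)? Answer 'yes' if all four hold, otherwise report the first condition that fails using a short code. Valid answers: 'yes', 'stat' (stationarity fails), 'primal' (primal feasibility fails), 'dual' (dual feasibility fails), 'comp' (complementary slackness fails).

Gradient of f: grad f(x) = Q x + c = (2, 12)
Constraint values g_i(x) = a_i^T x - b_i:
  g_1((-3, 2)) = 0
  g_2((-3, 2)) = -4
Stationarity residual: grad f(x) + sum_i lambda_i a_i = (0, 0)
  -> stationarity OK
Primal feasibility (all g_i <= 0): OK
Dual feasibility (all lambda_i >= 0): OK
Complementary slackness (lambda_i * g_i(x) = 0 for all i): FAILS

Verdict: the first failing condition is complementary_slackness -> comp.

comp


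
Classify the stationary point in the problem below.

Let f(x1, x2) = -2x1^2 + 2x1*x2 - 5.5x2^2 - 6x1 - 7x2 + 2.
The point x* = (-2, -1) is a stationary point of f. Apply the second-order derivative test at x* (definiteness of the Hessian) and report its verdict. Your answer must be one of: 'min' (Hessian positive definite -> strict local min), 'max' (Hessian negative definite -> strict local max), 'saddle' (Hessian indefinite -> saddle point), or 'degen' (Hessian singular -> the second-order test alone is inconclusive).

Compute the Hessian H = grad^2 f:
  H = [[-4, 2], [2, -11]]
Verify stationarity: grad f(x*) = H x* + g = (0, 0).
Eigenvalues of H: -11.5311, -3.4689.
Both eigenvalues < 0, so H is negative definite -> x* is a strict local max.

max


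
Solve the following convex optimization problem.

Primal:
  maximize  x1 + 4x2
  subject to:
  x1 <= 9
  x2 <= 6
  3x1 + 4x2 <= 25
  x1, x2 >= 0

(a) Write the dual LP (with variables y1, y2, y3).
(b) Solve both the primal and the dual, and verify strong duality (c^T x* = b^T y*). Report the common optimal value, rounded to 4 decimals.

The standard primal-dual pair for 'max c^T x s.t. A x <= b, x >= 0' is:
  Dual:  min b^T y  s.t.  A^T y >= c,  y >= 0.

So the dual LP is:
  minimize  9y1 + 6y2 + 25y3
  subject to:
    y1 + 3y3 >= 1
    y2 + 4y3 >= 4
    y1, y2, y3 >= 0

Solving the primal: x* = (0.3333, 6).
  primal value c^T x* = 24.3333.
Solving the dual: y* = (0, 2.6667, 0.3333).
  dual value b^T y* = 24.3333.
Strong duality: c^T x* = b^T y*. Confirmed.

24.3333


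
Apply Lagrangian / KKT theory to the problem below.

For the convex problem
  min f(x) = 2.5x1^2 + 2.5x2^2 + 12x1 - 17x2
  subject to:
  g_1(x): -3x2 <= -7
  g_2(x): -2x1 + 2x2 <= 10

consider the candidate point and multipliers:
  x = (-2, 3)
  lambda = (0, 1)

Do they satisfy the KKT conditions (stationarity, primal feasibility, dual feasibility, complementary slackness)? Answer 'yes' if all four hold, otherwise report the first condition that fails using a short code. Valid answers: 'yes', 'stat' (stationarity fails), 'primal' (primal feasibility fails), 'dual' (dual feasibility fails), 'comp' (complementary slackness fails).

Gradient of f: grad f(x) = Q x + c = (2, -2)
Constraint values g_i(x) = a_i^T x - b_i:
  g_1((-2, 3)) = -2
  g_2((-2, 3)) = 0
Stationarity residual: grad f(x) + sum_i lambda_i a_i = (0, 0)
  -> stationarity OK
Primal feasibility (all g_i <= 0): OK
Dual feasibility (all lambda_i >= 0): OK
Complementary slackness (lambda_i * g_i(x) = 0 for all i): OK

Verdict: yes, KKT holds.

yes


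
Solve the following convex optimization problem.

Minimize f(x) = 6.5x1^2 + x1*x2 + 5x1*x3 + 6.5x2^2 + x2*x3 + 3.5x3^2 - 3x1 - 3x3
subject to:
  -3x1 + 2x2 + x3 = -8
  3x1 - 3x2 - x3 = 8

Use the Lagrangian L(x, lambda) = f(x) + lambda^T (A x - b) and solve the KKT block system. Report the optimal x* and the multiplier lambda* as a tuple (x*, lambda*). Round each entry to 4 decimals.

Form the Lagrangian:
  L(x, lambda) = (1/2) x^T Q x + c^T x + lambda^T (A x - b)
Stationarity (grad_x L = 0): Q x + c + A^T lambda = 0.
Primal feasibility: A x = b.

This gives the KKT block system:
  [ Q   A^T ] [ x     ]   [-c ]
  [ A    0  ] [ lambda ] = [ b ]

Solving the linear system:
  x*      = (2.0755, 0, -1.7736)
  lambda* = (15.4151, 10.3774)
  f(x*)   = 19.6981

x* = (2.0755, 0, -1.7736), lambda* = (15.4151, 10.3774)


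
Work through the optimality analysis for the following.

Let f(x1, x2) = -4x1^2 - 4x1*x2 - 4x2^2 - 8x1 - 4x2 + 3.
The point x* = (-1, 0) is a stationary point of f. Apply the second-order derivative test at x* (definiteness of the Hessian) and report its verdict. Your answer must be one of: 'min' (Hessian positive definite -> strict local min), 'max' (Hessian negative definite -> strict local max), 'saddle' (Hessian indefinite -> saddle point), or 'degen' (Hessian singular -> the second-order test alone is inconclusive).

Compute the Hessian H = grad^2 f:
  H = [[-8, -4], [-4, -8]]
Verify stationarity: grad f(x*) = H x* + g = (0, 0).
Eigenvalues of H: -12, -4.
Both eigenvalues < 0, so H is negative definite -> x* is a strict local max.

max


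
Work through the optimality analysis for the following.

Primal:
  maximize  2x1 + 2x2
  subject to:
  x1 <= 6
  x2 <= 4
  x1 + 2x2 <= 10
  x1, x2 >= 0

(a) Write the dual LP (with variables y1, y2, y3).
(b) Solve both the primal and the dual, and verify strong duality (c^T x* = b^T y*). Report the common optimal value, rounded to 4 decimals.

The standard primal-dual pair for 'max c^T x s.t. A x <= b, x >= 0' is:
  Dual:  min b^T y  s.t.  A^T y >= c,  y >= 0.

So the dual LP is:
  minimize  6y1 + 4y2 + 10y3
  subject to:
    y1 + y3 >= 2
    y2 + 2y3 >= 2
    y1, y2, y3 >= 0

Solving the primal: x* = (6, 2).
  primal value c^T x* = 16.
Solving the dual: y* = (1, 0, 1).
  dual value b^T y* = 16.
Strong duality: c^T x* = b^T y*. Confirmed.

16


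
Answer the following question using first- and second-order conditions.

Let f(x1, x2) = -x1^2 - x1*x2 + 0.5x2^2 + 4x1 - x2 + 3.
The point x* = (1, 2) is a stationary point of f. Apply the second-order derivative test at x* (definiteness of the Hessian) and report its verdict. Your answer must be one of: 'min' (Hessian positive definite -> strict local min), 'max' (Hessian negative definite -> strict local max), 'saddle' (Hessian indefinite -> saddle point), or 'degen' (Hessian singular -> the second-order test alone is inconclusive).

Compute the Hessian H = grad^2 f:
  H = [[-2, -1], [-1, 1]]
Verify stationarity: grad f(x*) = H x* + g = (0, 0).
Eigenvalues of H: -2.3028, 1.3028.
Eigenvalues have mixed signs, so H is indefinite -> x* is a saddle point.

saddle
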